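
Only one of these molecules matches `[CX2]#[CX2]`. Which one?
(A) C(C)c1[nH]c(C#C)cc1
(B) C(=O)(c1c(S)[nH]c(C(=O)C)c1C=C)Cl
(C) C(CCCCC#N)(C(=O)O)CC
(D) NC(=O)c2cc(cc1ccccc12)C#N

A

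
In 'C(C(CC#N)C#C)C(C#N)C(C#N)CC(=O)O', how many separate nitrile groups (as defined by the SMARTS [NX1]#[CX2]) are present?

3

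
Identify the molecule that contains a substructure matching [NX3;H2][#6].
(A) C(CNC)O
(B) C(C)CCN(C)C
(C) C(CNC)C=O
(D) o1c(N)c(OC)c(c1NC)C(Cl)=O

[NX3;H2][#6] describes a trivalent nitrogen with two H attached to carbon (a primary amine).
(A) has an N-methylamino group (-NHCH3) but the nitrogen bears two carbons and only one H (H1), not H2.
(B) has a dimethylamino group (-N(CH3)2) but the nitrogen has H0, not H2.
(C) has an N-methylamino group (-NHCH3) but the nitrogen bears two carbons and only one H (H1), not H2.
(D) contains a primary amino group (-NH2), which satisfies every atom and bond constraint.
So the answer is (D).

D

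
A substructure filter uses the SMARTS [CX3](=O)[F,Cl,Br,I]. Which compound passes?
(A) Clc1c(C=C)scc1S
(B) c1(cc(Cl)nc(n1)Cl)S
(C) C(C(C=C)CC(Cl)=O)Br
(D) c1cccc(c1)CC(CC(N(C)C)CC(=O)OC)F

C

[CX3](=O)[F,Cl,Br,I] describes a carbonyl carbon bonded to a halogen (an acyl halide).
(A) has a chloro substituent but the Cl is not on a carbonyl carbon.
(B) has a chloro substituent but the Cl is not on a carbonyl carbon.
(C) contains an acyl chloride (-C(=O)Cl), which satisfies every atom and bond constraint.
(D) has a methyl-ester group (-C(=O)OCH3) but the carbonyl is bonded to -O-C, not to a halogen.
So the answer is (C).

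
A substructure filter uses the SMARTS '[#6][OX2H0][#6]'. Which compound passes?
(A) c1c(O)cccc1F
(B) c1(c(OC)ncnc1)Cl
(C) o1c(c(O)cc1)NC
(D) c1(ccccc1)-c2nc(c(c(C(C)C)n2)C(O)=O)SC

[#6][OX2H0][#6] describes an aliphatic oxygen bridging two carbons with no H on the oxygen (an ether).
(A) has a hydroxyl group (-OH) but the oxygen has H1, not H0 bridging two carbons.
(B) contains a methoxy ether (-OCH3), which satisfies every atom and bond constraint.
(C) has a hydroxyl group (-OH) but the oxygen has H1, not H0 bridging two carbons.
(D) has a carboxylic acid group (-C(=O)OH) but the -OH oxygen has H1; the =O is OX1, not OX2.
So the answer is (B).

B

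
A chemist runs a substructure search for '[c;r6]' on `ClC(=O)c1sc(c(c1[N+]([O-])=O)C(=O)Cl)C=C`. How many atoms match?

Check the 16 heavy atoms by environment: 1× s (aromatic, in 5-ring) → no; 4× c (aromatic, in 5-ring) → no; 4× C (acyclic) → no; 1× N (charge +1, acyclic) → no; 1× O (charge -1, acyclic) → no; 3× O (acyclic) → no; 2× Cl (acyclic) → no.
No environment satisfies the query, so 0 matching atoms.

0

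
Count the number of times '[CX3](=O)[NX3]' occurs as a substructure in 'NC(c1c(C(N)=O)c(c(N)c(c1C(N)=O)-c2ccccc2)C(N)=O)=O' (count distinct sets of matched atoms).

[CX3](=O)[NX3] is the SMARTS for an amide: a carbonyl carbon bonded to a trivalent nitrogen.
The molecule carries 4 separate instances of a primary amide (-C(=O)NH2) meeting every constraint; each maps to a distinct set of atoms, giving 4 matches.

4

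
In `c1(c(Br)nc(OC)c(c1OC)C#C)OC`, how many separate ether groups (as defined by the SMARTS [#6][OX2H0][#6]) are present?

3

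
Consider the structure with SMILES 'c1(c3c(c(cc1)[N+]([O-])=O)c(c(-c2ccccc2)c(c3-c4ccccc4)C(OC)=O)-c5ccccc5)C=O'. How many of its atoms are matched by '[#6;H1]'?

18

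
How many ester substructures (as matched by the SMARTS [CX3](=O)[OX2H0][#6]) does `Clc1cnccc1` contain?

0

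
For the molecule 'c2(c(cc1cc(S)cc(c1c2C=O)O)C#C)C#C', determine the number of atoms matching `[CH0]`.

The query [CH0] means: aliphatic carbon with no attached hydrogen.
Check the 18 heavy atoms by environment: 7× c (aromatic, H0) → no; 3× c (aromatic, H1) → no; 2× C (H0) → match; 3× C (H1) → no; 1× O (H0) → no; 1× O (H1) → no; 1× S (H1) → no.
That gives 2 matching atoms.

2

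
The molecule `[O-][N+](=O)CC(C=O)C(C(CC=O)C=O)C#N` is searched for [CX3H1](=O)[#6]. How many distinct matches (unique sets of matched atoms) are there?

[CX3H1](=O)[#6] is the SMARTS for an aldehyde: an sp2 carbon with one H, double-bonded to O and single-bonded to carbon.
The molecule carries 3 separate instances of an aldehyde (-CHO) meeting every constraint; each maps to a distinct set of atoms, giving 3 matches.

3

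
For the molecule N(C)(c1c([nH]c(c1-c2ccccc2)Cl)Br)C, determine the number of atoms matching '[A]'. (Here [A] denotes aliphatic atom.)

5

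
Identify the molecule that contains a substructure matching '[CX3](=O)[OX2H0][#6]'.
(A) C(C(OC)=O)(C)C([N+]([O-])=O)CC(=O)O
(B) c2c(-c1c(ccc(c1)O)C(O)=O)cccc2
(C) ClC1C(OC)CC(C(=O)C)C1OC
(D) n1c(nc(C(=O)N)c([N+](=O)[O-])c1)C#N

A

[CX3](=O)[OX2H0][#6] describes a carbonyl carbon bonded to an oxygen that is itself bonded to carbon (no H on that O) (an ester).
(A) contains a methyl-ester group (-C(=O)OCH3), which satisfies every atom and bond constraint.
(B) has a carboxylic acid group (-C(=O)OH) but the singly-bonded O carries H (OX2H1, not H0).
(C) has a methoxy ether (-OCH3) but the ether oxygen is not adjacent to a C=O carbon.
(D) has a primary amide (-C(=O)NH2) but the carbonyl is bonded to N, not to an O-C linkage.
So the answer is (A).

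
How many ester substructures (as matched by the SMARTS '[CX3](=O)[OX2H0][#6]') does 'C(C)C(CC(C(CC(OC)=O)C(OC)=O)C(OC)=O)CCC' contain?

[CX3](=O)[OX2H0][#6] is the SMARTS for an ester: a carbonyl carbon bonded to an oxygen that is itself bonded to carbon (no H on that O).
The molecule carries 3 separate instances of a methyl-ester group (-C(=O)OCH3) meeting every constraint; each maps to a distinct set of atoms, giving 3 matches.

3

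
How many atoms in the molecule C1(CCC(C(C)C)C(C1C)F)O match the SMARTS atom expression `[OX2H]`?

1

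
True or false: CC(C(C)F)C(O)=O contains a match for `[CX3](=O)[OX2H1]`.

True

The pattern [CX3](=O)[OX2H1] describes an sp2 carbon double-bonded to O and single-bonded to an -OH oxygen — a carboxylic acid.
The molecule carries a carboxylic acid group (-C(=O)OH), whose atoms satisfy every constraint of the query, so the pattern matches.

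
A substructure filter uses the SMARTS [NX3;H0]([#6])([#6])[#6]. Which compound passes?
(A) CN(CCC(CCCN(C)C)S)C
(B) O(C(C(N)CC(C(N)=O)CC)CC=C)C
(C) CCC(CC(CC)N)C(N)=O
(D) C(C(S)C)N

A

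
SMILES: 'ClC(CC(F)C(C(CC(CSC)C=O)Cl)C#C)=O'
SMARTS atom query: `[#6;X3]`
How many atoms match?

The query [#6;X3] means: any carbon (aromatic or not) with three total connections.
Check the 18 heavy atoms by environment: 8× C (X4) → no; 1× S (X2) → no; 2× C (X2) → no; 1× F (X1) → no; 2× C (X3) → match; 2× O (X1) → no; 2× Cl (X1) → no.
That gives 2 matching atoms.

2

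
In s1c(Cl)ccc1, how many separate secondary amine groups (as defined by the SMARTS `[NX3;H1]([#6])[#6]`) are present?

[NX3;H1]([#6])[#6] is the SMARTS for a secondary amine: a trivalent nitrogen with one H, bonded to two carbons.
No fragment in the molecule satisfies every constraint, giving 0 matches.

0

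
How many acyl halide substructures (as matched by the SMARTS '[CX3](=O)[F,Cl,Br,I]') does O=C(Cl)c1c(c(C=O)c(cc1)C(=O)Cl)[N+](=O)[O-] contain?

[CX3](=O)[F,Cl,Br,I] is the SMARTS for an acyl halide: a carbonyl carbon bonded to a halogen.
The molecule carries 2 separate instances of an acyl chloride (-C(=O)Cl) meeting every constraint; each maps to a distinct set of atoms, giving 2 matches.

2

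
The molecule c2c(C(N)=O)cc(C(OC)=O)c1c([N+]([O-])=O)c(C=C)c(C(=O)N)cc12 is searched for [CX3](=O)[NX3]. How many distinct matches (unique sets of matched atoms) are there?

2

[CX3](=O)[NX3] is the SMARTS for an amide: a carbonyl carbon bonded to a trivalent nitrogen.
The molecule carries 2 separate instances of a primary amide (-C(=O)NH2) meeting every constraint; each maps to a distinct set of atoms, giving 2 matches.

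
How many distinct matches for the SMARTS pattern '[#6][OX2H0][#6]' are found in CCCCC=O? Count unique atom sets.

0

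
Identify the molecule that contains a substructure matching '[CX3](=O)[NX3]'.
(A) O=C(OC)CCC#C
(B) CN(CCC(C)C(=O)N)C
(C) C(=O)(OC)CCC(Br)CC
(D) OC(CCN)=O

[CX3](=O)[NX3] describes a carbonyl carbon bonded to a trivalent nitrogen (an amide).
(A) has a methyl-ester group (-C(=O)OCH3) but the carbonyl is bonded to O, not to an NX3 nitrogen.
(B) contains a primary amide (-C(=O)NH2), which satisfies every atom and bond constraint.
(C) has a methyl-ester group (-C(=O)OCH3) but the carbonyl is bonded to O, not to an NX3 nitrogen.
(D) has a primary amino group (-NH2) but the -NH2 is not attached to a carbonyl carbon.
So the answer is (B).

B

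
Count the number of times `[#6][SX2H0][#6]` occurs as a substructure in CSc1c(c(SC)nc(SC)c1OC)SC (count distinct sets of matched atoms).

[#6][SX2H0][#6] is the SMARTS for a thioether: an aliphatic sulfur bridging two carbons with no H on the sulfur.
The molecule carries 4 separate instances of a methylthio ether (-SCH3) meeting every constraint; each maps to a distinct set of atoms, giving 4 matches.

4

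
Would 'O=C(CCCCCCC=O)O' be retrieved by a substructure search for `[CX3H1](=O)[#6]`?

Yes

The pattern [CX3H1](=O)[#6] describes an sp2 carbon with one H, double-bonded to O and single-bonded to carbon — an aldehyde.
The molecule carries an aldehyde (-CHO), whose atoms satisfy every constraint of the query, so the pattern matches.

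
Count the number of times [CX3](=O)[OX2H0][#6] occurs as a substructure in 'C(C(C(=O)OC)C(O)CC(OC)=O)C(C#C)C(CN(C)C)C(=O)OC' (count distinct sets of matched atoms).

3

[CX3](=O)[OX2H0][#6] is the SMARTS for an ester: a carbonyl carbon bonded to an oxygen that is itself bonded to carbon (no H on that O).
The molecule carries 3 separate instances of a methyl-ester group (-C(=O)OCH3) meeting every constraint; each maps to a distinct set of atoms, giving 3 matches.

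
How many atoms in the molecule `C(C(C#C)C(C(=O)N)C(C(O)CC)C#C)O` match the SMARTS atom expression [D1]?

Check the 16 heavy atoms by environment: 4× C (D2) → no; 5× C (D3) → no; 3× C (D1) → match; 3× O (D1) → match; 1× N (D1) → match.
Summing the matching environments: 3 + 3 + 1 = 7 matching atoms.

7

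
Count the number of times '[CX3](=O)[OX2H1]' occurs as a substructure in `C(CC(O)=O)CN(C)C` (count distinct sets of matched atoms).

1

[CX3](=O)[OX2H1] is the SMARTS for a carboxylic acid: an sp2 carbon double-bonded to O and single-bonded to an -OH oxygen.
Exactly one fragment in the molecule meets all constraints, giving 1 match.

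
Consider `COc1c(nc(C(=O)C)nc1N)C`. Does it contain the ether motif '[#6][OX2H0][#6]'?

The pattern [#6][OX2H0][#6] describes an aliphatic oxygen bridging two carbons with no H on the oxygen — an ether.
The molecule carries a methoxy ether (-OCH3), whose atoms satisfy every constraint of the query, so the pattern matches.

Yes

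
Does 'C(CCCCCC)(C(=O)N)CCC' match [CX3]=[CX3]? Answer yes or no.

No

The pattern [CX3]=[CX3] describes a non-aromatic C=C double bond between two sp2 carbons — an alkene.
The closest candidate here is an ethyl group (-CH2CH3), but its C-C bond is a single bond between CX4 carbons, not CX3=CX3. No other fragment satisfies the full query, so there is no match.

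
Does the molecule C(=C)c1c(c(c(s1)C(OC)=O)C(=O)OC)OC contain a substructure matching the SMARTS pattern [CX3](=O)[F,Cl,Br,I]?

The pattern [CX3](=O)[F,Cl,Br,I] describes a carbonyl carbon bonded to a halogen — an acyl halide.
The closest candidate here is a methyl-ester group (-C(=O)OCH3), but the carbonyl is bonded to -O-C, not to a halogen. No other fragment satisfies the full query, so there is no match.

No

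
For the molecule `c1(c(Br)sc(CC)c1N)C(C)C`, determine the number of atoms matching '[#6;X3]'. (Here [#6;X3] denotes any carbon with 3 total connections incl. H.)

4

The query [#6;X3] means: any carbon (aromatic or not) with three total connections.
Check the 12 heavy atoms by environment: 1× s (aromatic, X2) → no; 4× c (aromatic, X3) → match; 5× C (X4) → no; 1× Br (X1) → no; 1× N (X3) → no.
That gives 4 matching atoms.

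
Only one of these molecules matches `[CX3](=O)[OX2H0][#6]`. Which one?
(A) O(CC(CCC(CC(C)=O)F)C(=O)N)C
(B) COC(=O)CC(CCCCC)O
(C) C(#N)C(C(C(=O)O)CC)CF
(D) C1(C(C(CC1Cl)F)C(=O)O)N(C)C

[CX3](=O)[OX2H0][#6] describes a carbonyl carbon bonded to an oxygen that is itself bonded to carbon (no H on that O) (an ester).
(A) has a primary amide (-C(=O)NH2) but the carbonyl is bonded to N, not to an O-C linkage.
(B) contains a methyl-ester group (-C(=O)OCH3), which satisfies every atom and bond constraint.
(C) has a carboxylic acid group (-C(=O)OH) but the singly-bonded O carries H (OX2H1, not H0).
(D) has a carboxylic acid group (-C(=O)OH) but the singly-bonded O carries H (OX2H1, not H0).
So the answer is (B).

B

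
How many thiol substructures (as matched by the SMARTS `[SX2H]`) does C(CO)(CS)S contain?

2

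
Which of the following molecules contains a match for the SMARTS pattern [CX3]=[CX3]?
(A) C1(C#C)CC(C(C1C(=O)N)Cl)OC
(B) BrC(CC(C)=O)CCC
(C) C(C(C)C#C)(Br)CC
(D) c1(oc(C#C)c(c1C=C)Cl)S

[CX3]=[CX3] describes a non-aromatic C=C double bond between two sp2 carbons (an alkene).
(A) has an ethynyl group (-C#CH) but the C-C bond is a triple bond, not a double bond.
(B) has an ethyl group (-CH2CH3) but its C-C bond is a single bond between CX4 carbons, not CX3=CX3.
(C) has an ethynyl group (-C#CH) but the C-C bond is a triple bond, not a double bond.
(D) contains a vinyl group (-CH=CH2), which satisfies every atom and bond constraint.
So the answer is (D).

D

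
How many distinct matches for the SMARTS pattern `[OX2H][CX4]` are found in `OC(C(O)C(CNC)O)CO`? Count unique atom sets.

[OX2H][CX4] is the SMARTS for an aliphatic alcohol: a hydroxyl oxygen bound to an sp3 (X4) carbon.
The molecule carries 4 separate instances of a hydroxyl group (-OH) meeting every constraint; each maps to a distinct set of atoms, giving 4 matches.

4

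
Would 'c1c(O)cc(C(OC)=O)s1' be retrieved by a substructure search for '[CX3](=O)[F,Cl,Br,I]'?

No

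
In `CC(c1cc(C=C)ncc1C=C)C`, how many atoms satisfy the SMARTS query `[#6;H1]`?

5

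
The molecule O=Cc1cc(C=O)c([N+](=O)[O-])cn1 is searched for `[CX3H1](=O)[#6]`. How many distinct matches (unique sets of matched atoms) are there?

[CX3H1](=O)[#6] is the SMARTS for an aldehyde: an sp2 carbon with one H, double-bonded to O and single-bonded to carbon.
The molecule carries 2 separate instances of an aldehyde (-CHO) meeting every constraint; each maps to a distinct set of atoms, giving 2 matches.

2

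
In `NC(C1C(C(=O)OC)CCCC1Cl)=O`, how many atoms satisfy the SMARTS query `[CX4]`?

7

The query [CX4] means: C with X4: aliphatic carbon with exactly 4 total connections (bonds + H).
Check the 14 heavy atoms by environment: 7× C (X4) → match; 1× Cl (X1) → no; 2× C (X3) → no; 2× O (X1) → no; 1× N (X3) → no; 1× O (X2) → no.
That gives 7 matching atoms.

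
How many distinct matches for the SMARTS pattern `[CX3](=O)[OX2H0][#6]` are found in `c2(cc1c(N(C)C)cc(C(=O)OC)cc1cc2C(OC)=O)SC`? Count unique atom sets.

2

[CX3](=O)[OX2H0][#6] is the SMARTS for an ester: a carbonyl carbon bonded to an oxygen that is itself bonded to carbon (no H on that O).
The molecule carries 2 separate instances of a methyl-ester group (-C(=O)OCH3) meeting every constraint; each maps to a distinct set of atoms, giving 2 matches.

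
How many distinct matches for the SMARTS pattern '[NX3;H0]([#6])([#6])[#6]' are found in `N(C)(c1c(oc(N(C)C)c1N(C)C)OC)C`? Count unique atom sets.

[NX3;H0]([#6])([#6])[#6] is the SMARTS for a tertiary amine: a trivalent nitrogen with no H, bonded to three carbons.
The molecule carries 3 separate instances of a dimethylamino group (-N(CH3)2) meeting every constraint; each maps to a distinct set of atoms, giving 3 matches.

3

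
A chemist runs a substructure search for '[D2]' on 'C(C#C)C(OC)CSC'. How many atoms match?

5

The query [D2] means: atom with exactly two heavy-atom neighbours.
Check the 9 heavy atoms by environment: 3× C (D2) → match; 1× C (D3) → no; 1× O (D2) → match; 3× C (D1) → no; 1× S (D2) → match.
Summing the matching environments: 3 + 1 + 1 = 5 matching atoms.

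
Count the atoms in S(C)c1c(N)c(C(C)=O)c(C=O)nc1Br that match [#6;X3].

7

The query [#6;X3] means: any carbon (aromatic or not) with three total connections.
Check the 15 heavy atoms by environment: 1× n (aromatic, X2) → no; 5× c (aromatic, X3) → match; 2× C (X3) → match; 2× O (X1) → no; 1× N (X3) → no; 2× C (X4) → no; 1× S (X2) → no; 1× Br (X1) → no.
Summing the matching environments: 5 + 2 = 7 matching atoms.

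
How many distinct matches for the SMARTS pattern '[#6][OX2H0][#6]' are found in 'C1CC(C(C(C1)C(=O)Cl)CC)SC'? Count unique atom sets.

0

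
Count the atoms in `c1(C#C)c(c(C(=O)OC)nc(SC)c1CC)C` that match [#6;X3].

The query [#6;X3] means: any carbon (aromatic or not) with three total connections.
Check the 17 heavy atoms by environment: 1× n (aromatic, X2) → no; 5× c (aromatic, X3) → match; 2× C (X2) → no; 5× C (X4) → no; 1× C (X3) → match; 1× O (X1) → no; 1× O (X2) → no; 1× S (X2) → no.
Summing the matching environments: 5 + 1 = 6 matching atoms.

6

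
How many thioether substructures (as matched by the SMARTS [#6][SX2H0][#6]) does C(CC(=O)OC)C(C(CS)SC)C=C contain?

1

[#6][SX2H0][#6] is the SMARTS for a thioether: an aliphatic sulfur bridging two carbons with no H on the sulfur.
Exactly one fragment in the molecule meets all constraints, giving 1 match.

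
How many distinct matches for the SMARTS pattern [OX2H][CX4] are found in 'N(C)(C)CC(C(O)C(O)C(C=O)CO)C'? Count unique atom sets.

[OX2H][CX4] is the SMARTS for an aliphatic alcohol: a hydroxyl oxygen bound to an sp3 (X4) carbon.
The molecule carries 3 separate instances of a hydroxyl group (-OH) meeting every constraint; each maps to a distinct set of atoms, giving 3 matches.

3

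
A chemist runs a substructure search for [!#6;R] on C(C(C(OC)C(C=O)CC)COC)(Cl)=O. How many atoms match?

Check the 15 heavy atoms by environment: 10× C (acyclic) → no; 4× O (acyclic) → no; 1× Cl (acyclic) → no.
No environment satisfies the query, so 0 matching atoms.

0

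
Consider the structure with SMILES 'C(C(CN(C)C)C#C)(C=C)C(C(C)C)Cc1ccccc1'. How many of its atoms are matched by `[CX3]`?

2

Check the 21 heavy atoms by environment: 10× C (X4) → no; 6× c (aromatic, X3) → no; 2× C (X3) → match; 1× N (X3) → no; 2× C (X2) → no.
That gives 2 matching atoms.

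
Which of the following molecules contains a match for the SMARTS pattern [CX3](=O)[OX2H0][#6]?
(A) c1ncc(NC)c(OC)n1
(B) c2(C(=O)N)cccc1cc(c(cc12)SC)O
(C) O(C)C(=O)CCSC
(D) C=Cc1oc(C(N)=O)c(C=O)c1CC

C

[CX3](=O)[OX2H0][#6] describes a carbonyl carbon bonded to an oxygen that is itself bonded to carbon (no H on that O) (an ester).
(A) has a methoxy ether (-OCH3) but the ether oxygen is not adjacent to a C=O carbon.
(B) has a primary amide (-C(=O)NH2) but the carbonyl is bonded to N, not to an O-C linkage.
(C) contains a methyl-ester group (-C(=O)OCH3), which satisfies every atom and bond constraint.
(D) has a primary amide (-C(=O)NH2) but the carbonyl is bonded to N, not to an O-C linkage.
So the answer is (C).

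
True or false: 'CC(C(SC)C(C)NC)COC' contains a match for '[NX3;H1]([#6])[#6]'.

True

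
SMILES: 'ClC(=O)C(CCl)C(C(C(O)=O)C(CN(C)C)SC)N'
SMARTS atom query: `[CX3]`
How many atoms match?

The query [CX3] means: C with X3: aliphatic carbon with exactly 3 total connections.
Check the 19 heavy atoms by environment: 9× C (X4) → no; 2× C (X3) → match; 2× O (X1) → no; 2× Cl (X1) → no; 1× S (X2) → no; 2× N (X3) → no; 1× O (X2) → no.
That gives 2 matching atoms.

2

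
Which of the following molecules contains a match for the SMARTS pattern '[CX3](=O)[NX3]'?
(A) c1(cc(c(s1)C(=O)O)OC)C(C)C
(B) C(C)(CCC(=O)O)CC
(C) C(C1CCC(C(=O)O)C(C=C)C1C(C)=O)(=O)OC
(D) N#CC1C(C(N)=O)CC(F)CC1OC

[CX3](=O)[NX3] describes a carbonyl carbon bonded to a trivalent nitrogen (an amide).
(A) has a carboxylic acid group (-C(=O)OH) but the carbonyl is bonded to O, not to an NX3 nitrogen.
(B) has a carboxylic acid group (-C(=O)OH) but the carbonyl is bonded to O, not to an NX3 nitrogen.
(C) has a carboxylic acid group (-C(=O)OH) but the carbonyl is bonded to O, not to an NX3 nitrogen.
(D) contains a primary amide (-C(=O)NH2), which satisfies every atom and bond constraint.
So the answer is (D).

D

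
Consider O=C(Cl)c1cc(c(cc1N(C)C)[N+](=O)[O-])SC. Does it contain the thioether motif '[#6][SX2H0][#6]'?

The pattern [#6][SX2H0][#6] describes an aliphatic sulfur bridging two carbons with no H on the sulfur — a thioether.
The molecule carries a methylthio ether (-SCH3), whose atoms satisfy every constraint of the query, so the pattern matches.

Yes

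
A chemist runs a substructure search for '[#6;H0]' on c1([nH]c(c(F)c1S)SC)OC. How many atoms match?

The query [#6;H0] means: any carbon with no attached hydrogen.
Check the 11 heavy atoms by environment: 1× n (aromatic, H1) → no; 4× c (aromatic, H0) → match; 1× O (H0) → no; 2× C (H3) → no; 1× F (H0) → no; 1× S (H0) → no; 1× S (H1) → no.
That gives 4 matching atoms.

4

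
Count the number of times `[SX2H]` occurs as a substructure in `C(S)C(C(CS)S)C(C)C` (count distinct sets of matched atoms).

3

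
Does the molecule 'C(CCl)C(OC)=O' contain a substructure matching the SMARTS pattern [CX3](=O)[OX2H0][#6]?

The pattern [CX3](=O)[OX2H0][#6] describes a carbonyl carbon bonded to an oxygen that is itself bonded to carbon (no H on that O) — an ester.
The molecule carries a methyl-ester group (-C(=O)OCH3), whose atoms satisfy every constraint of the query, so the pattern matches.

Yes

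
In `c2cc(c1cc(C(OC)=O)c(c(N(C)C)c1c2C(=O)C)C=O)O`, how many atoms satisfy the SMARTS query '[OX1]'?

Check the 23 heavy atoms by environment: 10× c (aromatic, X3) → no; 2× O (X2) → no; 1× N (X3) → no; 4× C (X4) → no; 3× C (X3) → no; 3× O (X1) → match.
That gives 3 matching atoms.

3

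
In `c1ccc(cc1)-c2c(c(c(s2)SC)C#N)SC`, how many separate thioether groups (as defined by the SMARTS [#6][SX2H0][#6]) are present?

2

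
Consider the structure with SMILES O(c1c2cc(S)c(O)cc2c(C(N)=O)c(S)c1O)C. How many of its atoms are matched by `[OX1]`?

1

The query [OX1] means: aliphatic oxygen with one total connection — typically a carbonyl =O or an oxide.
Check the 19 heavy atoms by environment: 10× c (aromatic, X3) → no; 2× S (X2) → no; 1× C (X3) → no; 1× O (X1) → match; 1× N (X3) → no; 3× O (X2) → no; 1× C (X4) → no.
That gives 1 matching atom.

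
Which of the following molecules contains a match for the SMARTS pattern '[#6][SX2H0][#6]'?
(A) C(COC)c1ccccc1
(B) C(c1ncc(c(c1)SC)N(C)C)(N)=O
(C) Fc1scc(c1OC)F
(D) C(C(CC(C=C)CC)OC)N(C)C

B

[#6][SX2H0][#6] describes an aliphatic sulfur bridging two carbons with no H on the sulfur (a thioether).
(A) has a methoxy ether (-OCH3) but the bridging atom is O, not S.
(B) contains a methylthio ether (-SCH3), which satisfies every atom and bond constraint.
(C) has a methoxy ether (-OCH3) but the bridging atom is O, not S.
(D) has a methoxy ether (-OCH3) but the bridging atom is O, not S.
So the answer is (B).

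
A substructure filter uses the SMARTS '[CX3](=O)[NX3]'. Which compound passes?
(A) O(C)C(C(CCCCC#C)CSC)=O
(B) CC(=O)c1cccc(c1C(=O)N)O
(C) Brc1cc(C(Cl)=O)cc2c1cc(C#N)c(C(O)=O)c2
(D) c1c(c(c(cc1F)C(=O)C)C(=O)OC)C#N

[CX3](=O)[NX3] describes a carbonyl carbon bonded to a trivalent nitrogen (an amide).
(A) has a methyl-ester group (-C(=O)OCH3) but the carbonyl is bonded to O, not to an NX3 nitrogen.
(B) contains a primary amide (-C(=O)NH2), which satisfies every atom and bond constraint.
(C) has a nitrile (-C#N) but the nitrile N is NX1 (triple-bonded), not NX3.
(D) has a methyl-ester group (-C(=O)OCH3) but the carbonyl is bonded to O, not to an NX3 nitrogen.
So the answer is (B).

B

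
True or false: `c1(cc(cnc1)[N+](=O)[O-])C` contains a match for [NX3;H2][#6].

The pattern [NX3;H2][#6] describes a trivalent nitrogen with two H attached to carbon — a primary amine.
The closest candidate here is a nitro group (-[N+](=O)[O-]), but the nitrogen is [N+] with no H, not NX3H2. No other fragment satisfies the full query, so there is no match.

False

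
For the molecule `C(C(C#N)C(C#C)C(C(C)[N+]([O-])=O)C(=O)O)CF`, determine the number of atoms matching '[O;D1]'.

4

The query [O;D1] means: aliphatic oxygen bonded to exactly one heavy atom.
Check the 18 heavy atoms by environment: 4× C (D2) → no; 5× C (D3) → no; 2× C (D1) → no; 3× O (D1) → match; 1× F (D1) → no; 1× N (charge +1, D3) → no; 1× O (charge -1, D1) → match; 1× N (D1) → no.
Summing the matching environments: 3 + 1 = 4 matching atoms.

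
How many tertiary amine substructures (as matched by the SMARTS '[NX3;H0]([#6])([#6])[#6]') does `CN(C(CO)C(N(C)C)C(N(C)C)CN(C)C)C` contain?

[NX3;H0]([#6])([#6])[#6] is the SMARTS for a tertiary amine: a trivalent nitrogen with no H, bonded to three carbons.
The molecule carries 4 separate instances of a dimethylamino group (-N(CH3)2) meeting every constraint; each maps to a distinct set of atoms, giving 4 matches.

4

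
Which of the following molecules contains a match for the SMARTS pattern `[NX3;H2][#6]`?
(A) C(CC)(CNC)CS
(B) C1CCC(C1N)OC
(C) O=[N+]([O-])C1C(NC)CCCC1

[NX3;H2][#6] describes a trivalent nitrogen with two H attached to carbon (a primary amine).
(A) has an N-methylamino group (-NHCH3) but the nitrogen bears two carbons and only one H (H1), not H2.
(B) contains a primary amino group (-NH2), which satisfies every atom and bond constraint.
(C) has a nitro group (-[N+](=O)[O-]) but the nitrogen is [N+] with no H, not NX3H2.
So the answer is (B).

B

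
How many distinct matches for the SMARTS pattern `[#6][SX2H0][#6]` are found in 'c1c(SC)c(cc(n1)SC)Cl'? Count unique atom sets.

2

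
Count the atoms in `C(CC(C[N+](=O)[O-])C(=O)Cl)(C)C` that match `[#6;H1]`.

2

Check the 12 heavy atoms by environment: 2× C (H2) → no; 2× C (H1) → match; 1× N (charge +1, H0) → no; 1× O (charge -1, H0) → no; 2× O (H0) → no; 2× C (H3) → no; 1× C (H0) → no; 1× Cl (H0) → no.
That gives 2 matching atoms.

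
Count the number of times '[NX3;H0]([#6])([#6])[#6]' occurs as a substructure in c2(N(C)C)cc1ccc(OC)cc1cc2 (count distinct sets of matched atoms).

[NX3;H0]([#6])([#6])[#6] is the SMARTS for a tertiary amine: a trivalent nitrogen with no H, bonded to three carbons.
Exactly one fragment in the molecule meets all constraints, giving 1 match.

1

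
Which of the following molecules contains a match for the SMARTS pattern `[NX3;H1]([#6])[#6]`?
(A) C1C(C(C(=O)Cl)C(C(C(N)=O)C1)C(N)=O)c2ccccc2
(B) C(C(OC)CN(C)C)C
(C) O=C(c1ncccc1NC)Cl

[NX3;H1]([#6])[#6] describes a trivalent nitrogen with one H, bonded to two carbons (a secondary amine).
(A) has a primary amide (-C(=O)NH2) but the -C(=O)NH2 nitrogen has H2, not H1.
(B) has a dimethylamino group (-N(CH3)2) but the nitrogen has H0, not H1.
(C) contains an N-methylamino group (-NHCH3), which satisfies every atom and bond constraint.
So the answer is (C).

C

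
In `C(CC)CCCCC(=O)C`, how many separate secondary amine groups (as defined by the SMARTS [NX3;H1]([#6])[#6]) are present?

[NX3;H1]([#6])[#6] is the SMARTS for a secondary amine: a trivalent nitrogen with one H, bonded to two carbons.
No fragment in the molecule satisfies every constraint, giving 0 matches.

0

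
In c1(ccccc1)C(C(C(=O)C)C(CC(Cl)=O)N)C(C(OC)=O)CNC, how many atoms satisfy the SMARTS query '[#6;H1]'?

9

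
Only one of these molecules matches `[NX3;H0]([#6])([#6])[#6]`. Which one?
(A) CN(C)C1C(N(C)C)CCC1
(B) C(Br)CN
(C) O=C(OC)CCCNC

A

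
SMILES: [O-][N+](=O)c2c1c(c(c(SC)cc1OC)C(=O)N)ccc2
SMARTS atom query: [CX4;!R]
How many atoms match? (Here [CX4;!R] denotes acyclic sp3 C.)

Check the 20 heavy atoms by environment: 10× c (aromatic, X3, in 6-ring) → no; 1× O (X2, acyclic) → no; 2× C (X4, acyclic) → match; 1× C (X3, acyclic) → no; 2× O (X1, acyclic) → no; 1× N (X3, acyclic) → no; 1× S (X2, acyclic) → no; 1× N (charge +1, X3, acyclic) → no; 1× O (charge -1, X1, acyclic) → no.
That gives 2 matching atoms.

2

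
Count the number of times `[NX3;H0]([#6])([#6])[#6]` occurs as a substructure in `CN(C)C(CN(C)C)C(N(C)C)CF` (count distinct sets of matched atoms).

3

[NX3;H0]([#6])([#6])[#6] is the SMARTS for a tertiary amine: a trivalent nitrogen with no H, bonded to three carbons.
The molecule carries 3 separate instances of a dimethylamino group (-N(CH3)2) meeting every constraint; each maps to a distinct set of atoms, giving 3 matches.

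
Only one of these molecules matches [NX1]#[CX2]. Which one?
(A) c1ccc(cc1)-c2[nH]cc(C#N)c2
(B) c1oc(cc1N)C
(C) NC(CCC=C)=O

A

[NX1]#[CX2] describes a nitrogen triple-bonded to a two-connected carbon (a nitrile).
(A) contains a nitrile (-C#N), which satisfies every atom and bond constraint.
(B) has a primary amino group (-NH2) but the nitrogen is NX3 (three connections), not NX1 triple-bonded.
(C) has a primary amide (-C(=O)NH2) but the nitrogen is NX3, not NX1.
So the answer is (A).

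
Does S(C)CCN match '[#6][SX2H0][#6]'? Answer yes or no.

The pattern [#6][SX2H0][#6] describes an aliphatic sulfur bridging two carbons with no H on the sulfur — a thioether.
The molecule carries a methylthio ether (-SCH3), whose atoms satisfy every constraint of the query, so the pattern matches.

Yes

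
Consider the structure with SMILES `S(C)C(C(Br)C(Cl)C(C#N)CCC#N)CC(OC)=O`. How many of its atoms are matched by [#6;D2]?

5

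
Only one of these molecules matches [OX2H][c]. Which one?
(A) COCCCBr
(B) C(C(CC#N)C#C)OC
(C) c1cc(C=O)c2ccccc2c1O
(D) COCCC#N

C

[OX2H][c] describes a hydroxyl oxygen attached to an aromatic carbon (a phenol).
(A) has a methoxy ether (-OCH3) but the oxygen has H0, not H1.
(B) has a methoxy ether (-OCH3) but the oxygen has H0, not H1.
(C) contains a hydroxyl group (-OH), which satisfies every atom and bond constraint.
(D) has a methoxy ether (-OCH3) but the oxygen has H0, not H1.
So the answer is (C).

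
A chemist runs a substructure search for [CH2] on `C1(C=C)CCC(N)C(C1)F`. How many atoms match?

4

Check the 10 heavy atoms by environment: 4× C (H2) → match; 4× C (H1) → no; 1× N (H2) → no; 1× F (H0) → no.
That gives 4 matching atoms.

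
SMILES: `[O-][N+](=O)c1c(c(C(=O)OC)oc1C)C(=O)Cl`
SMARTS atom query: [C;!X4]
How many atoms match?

2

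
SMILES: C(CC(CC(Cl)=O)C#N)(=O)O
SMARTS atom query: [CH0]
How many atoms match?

Check the 11 heavy atoms by environment: 2× C (H2) → no; 1× C (H1) → no; 3× C (H0) → match; 2× O (H0) → no; 1× O (H1) → no; 1× N (H0) → no; 1× Cl (H0) → no.
That gives 3 matching atoms.

3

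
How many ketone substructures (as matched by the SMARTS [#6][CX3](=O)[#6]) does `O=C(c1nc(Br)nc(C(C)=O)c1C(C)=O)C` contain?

[#6][CX3](=O)[#6] is the SMARTS for a ketone: a carbonyl carbon (no H) flanked by two carbons.
The molecule carries 3 separate instances of an acetyl/ketone group (-C(=O)CH3) meeting every constraint; each maps to a distinct set of atoms, giving 3 matches.

3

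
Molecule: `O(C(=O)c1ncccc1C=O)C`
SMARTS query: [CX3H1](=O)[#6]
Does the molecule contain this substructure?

Yes

The pattern [CX3H1](=O)[#6] describes an sp2 carbon with one H, double-bonded to O and single-bonded to carbon — an aldehyde.
The molecule carries an aldehyde (-CHO), whose atoms satisfy every constraint of the query, so the pattern matches.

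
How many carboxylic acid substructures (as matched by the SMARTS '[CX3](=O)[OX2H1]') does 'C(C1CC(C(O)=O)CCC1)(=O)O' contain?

2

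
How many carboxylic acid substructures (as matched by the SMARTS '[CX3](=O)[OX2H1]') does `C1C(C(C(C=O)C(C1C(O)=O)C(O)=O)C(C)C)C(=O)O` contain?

3

[CX3](=O)[OX2H1] is the SMARTS for a carboxylic acid: an sp2 carbon double-bonded to O and single-bonded to an -OH oxygen.
The molecule carries 3 separate instances of a carboxylic acid group (-C(=O)OH) meeting every constraint; each maps to a distinct set of atoms, giving 3 matches.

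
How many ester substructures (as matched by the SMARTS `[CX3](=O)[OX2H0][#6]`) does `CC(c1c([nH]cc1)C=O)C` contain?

0

[CX3](=O)[OX2H0][#6] is the SMARTS for an ester: a carbonyl carbon bonded to an oxygen that is itself bonded to carbon (no H on that O).
No fragment in the molecule satisfies every constraint, giving 0 matches.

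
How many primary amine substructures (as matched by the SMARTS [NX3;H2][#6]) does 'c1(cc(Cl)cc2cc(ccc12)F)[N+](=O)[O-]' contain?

[NX3;H2][#6] is the SMARTS for a primary amine: a trivalent nitrogen with two H attached to carbon.
The molecule has a nitro group (-[N+](=O)[O-]), but the nitrogen is [N+] with no H, not NX3H2; nothing else fits, so there are 0 matches.

0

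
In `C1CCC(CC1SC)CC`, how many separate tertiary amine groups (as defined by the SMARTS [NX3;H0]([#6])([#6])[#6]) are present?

0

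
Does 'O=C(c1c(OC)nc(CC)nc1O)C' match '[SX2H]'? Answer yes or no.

No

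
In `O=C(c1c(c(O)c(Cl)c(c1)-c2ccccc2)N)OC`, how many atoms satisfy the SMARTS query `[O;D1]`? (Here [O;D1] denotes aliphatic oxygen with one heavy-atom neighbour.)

2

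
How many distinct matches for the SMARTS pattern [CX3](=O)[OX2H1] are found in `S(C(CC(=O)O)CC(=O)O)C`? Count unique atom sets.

[CX3](=O)[OX2H1] is the SMARTS for a carboxylic acid: an sp2 carbon double-bonded to O and single-bonded to an -OH oxygen.
The molecule carries 2 separate instances of a carboxylic acid group (-C(=O)OH) meeting every constraint; each maps to a distinct set of atoms, giving 2 matches.

2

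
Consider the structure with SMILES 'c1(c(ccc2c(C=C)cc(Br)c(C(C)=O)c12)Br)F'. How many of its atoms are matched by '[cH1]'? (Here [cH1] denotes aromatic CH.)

The query [cH1] means: aromatic carbon bearing exactly one hydrogen.
Check the 18 heavy atoms by environment: 7× c (aromatic, H0) → no; 3× c (aromatic, H1) → match; 1× C (H0) → no; 1× O (H0) → no; 1× C (H3) → no; 2× Br (H0) → no; 1× F (H0) → no; 1× C (H1) → no; 1× C (H2) → no.
That gives 3 matching atoms.

3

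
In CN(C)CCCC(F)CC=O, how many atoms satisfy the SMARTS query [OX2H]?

The query [OX2H] means: aliphatic oxygen with two connections, one of which is H — an -OH oxygen.
Check the 11 heavy atoms by environment: 4× C (H2, X4) → no; 1× C (H1, X4) → no; 1× C (H1, X3) → no; 1× O (H0, X1) → no; 1× F (H0, X1) → no; 1× N (H0, X3) → no; 2× C (H3, X4) → no.
No environment satisfies the query, so 0 matching atoms.

0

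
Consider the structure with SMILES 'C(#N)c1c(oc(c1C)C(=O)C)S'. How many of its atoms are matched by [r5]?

The query [r5] means: r5 matches atoms in a five-membered ring.
Check the 12 heavy atoms by environment: 1× o (aromatic, in 5-ring) → match; 4× c (aromatic, in 5-ring) → match; 4× C (acyclic) → no; 1× O (acyclic) → no; 1× N (acyclic) → no; 1× S (acyclic) → no.
Summing the matching environments: 1 + 4 = 5 matching atoms.

5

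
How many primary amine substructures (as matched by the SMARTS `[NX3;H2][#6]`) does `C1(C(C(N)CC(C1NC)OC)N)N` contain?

3

[NX3;H2][#6] is the SMARTS for a primary amine: a trivalent nitrogen with two H attached to carbon.
The molecule carries 3 separate instances of a primary amino group (-NH2) meeting every constraint; each maps to a distinct set of atoms, giving 3 matches.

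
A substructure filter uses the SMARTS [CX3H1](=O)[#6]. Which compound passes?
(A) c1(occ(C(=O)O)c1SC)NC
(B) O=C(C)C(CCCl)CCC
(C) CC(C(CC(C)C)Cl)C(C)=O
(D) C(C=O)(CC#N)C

[CX3H1](=O)[#6] describes an sp2 carbon with one H, double-bonded to O and single-bonded to carbon (an aldehyde).
(A) has a carboxylic acid group (-C(=O)OH) but the carbonyl carbon has H0 and is bonded to O, not H1.
(B) has an acetyl/ketone group (-C(=O)CH3) but the carbonyl carbon has H0 (two carbon neighbours), not H1.
(C) has an acetyl/ketone group (-C(=O)CH3) but the carbonyl carbon has H0 (two carbon neighbours), not H1.
(D) contains an aldehyde (-CHO), which satisfies every atom and bond constraint.
So the answer is (D).

D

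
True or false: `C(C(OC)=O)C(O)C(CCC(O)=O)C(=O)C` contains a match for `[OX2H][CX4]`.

True

The pattern [OX2H][CX4] describes a hydroxyl oxygen bound to an sp3 (X4) carbon — an aliphatic alcohol.
The molecule carries a hydroxyl group (-OH), whose atoms satisfy every constraint of the query, so the pattern matches.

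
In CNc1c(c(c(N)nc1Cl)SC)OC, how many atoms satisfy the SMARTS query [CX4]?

The query [CX4] means: C with X4: aliphatic carbon with exactly 4 total connections (bonds + H).
Check the 14 heavy atoms by environment: 1× n (aromatic, X2) → no; 5× c (aromatic, X3) → no; 2× N (X3) → no; 3× C (X4) → match; 1× Cl (X1) → no; 1× S (X2) → no; 1× O (X2) → no.
That gives 3 matching atoms.

3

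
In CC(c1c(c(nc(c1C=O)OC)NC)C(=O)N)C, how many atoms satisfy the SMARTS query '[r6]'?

The query [r6] means: r6 matches atoms in a six-membered ring.
Check the 18 heavy atoms by environment: 1× n (aromatic, in 6-ring) → match; 5× c (aromatic, in 6-ring) → match; 3× O (acyclic) → no; 7× C (acyclic) → no; 2× N (acyclic) → no.
Summing the matching environments: 1 + 5 = 6 matching atoms.

6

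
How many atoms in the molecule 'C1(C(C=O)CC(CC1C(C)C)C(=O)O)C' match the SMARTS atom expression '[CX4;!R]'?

The query [CX4;!R] means: aliphatic carbon with four total connections, not in a ring.
Check the 15 heavy atoms by environment: 6× C (X4, in 6-ring) → no; 2× C (X3, acyclic) → no; 2× O (X1, acyclic) → no; 1× O (X2, acyclic) → no; 4× C (X4, acyclic) → match.
That gives 4 matching atoms.

4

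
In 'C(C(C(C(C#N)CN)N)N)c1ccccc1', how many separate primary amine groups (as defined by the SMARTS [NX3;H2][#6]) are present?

3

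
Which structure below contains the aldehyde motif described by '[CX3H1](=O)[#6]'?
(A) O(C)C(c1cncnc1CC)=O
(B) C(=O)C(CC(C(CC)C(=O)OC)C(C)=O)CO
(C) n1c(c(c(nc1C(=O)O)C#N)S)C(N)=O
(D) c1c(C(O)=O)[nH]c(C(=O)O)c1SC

[CX3H1](=O)[#6] describes an sp2 carbon with one H, double-bonded to O and single-bonded to carbon (an aldehyde).
(A) has a methyl-ester group (-C(=O)OCH3) but the carbonyl carbon has H0, not H1.
(B) contains an aldehyde (-CHO), which satisfies every atom and bond constraint.
(C) has a carboxylic acid group (-C(=O)OH) but the carbonyl carbon has H0 and is bonded to O, not H1.
(D) has a carboxylic acid group (-C(=O)OH) but the carbonyl carbon has H0 and is bonded to O, not H1.
So the answer is (B).

B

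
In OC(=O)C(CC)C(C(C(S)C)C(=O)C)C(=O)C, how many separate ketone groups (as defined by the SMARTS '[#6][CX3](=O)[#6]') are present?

[#6][CX3](=O)[#6] is the SMARTS for a ketone: a carbonyl carbon (no H) flanked by two carbons.
The molecule carries 2 separate instances of an acetyl/ketone group (-C(=O)CH3) meeting every constraint; each maps to a distinct set of atoms, giving 2 matches.

2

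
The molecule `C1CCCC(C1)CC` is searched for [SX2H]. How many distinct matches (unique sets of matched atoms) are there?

0

[SX2H] is the SMARTS for a thiol: an aliphatic sulfur with two connections, one being H.
No fragment in the molecule satisfies every constraint, giving 0 matches.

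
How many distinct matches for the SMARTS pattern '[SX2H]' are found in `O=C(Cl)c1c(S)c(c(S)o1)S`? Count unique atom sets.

[SX2H] is the SMARTS for a thiol: an aliphatic sulfur with two connections, one being H.
The molecule carries 3 separate instances of a thiol (-SH) meeting every constraint; each maps to a distinct set of atoms, giving 3 matches.

3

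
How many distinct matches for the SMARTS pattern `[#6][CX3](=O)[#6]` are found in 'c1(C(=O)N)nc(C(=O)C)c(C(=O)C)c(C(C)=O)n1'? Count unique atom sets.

3

[#6][CX3](=O)[#6] is the SMARTS for a ketone: a carbonyl carbon (no H) flanked by two carbons.
The molecule carries 3 separate instances of an acetyl/ketone group (-C(=O)CH3) meeting every constraint; each maps to a distinct set of atoms, giving 3 matches.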